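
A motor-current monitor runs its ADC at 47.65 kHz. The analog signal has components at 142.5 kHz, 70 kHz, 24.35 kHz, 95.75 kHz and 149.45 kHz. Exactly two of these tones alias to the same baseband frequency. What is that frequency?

0.45 kHz

fs/2 = 23.825 kHz.
142.5 kHz mod fs = 47.2 kHz.
47.2 kHz > fs/2 = 23.825 kHz, folds to fs − 47.2 kHz = 0.45 kHz.
70 kHz mod fs = 22.35 kHz.
22.35 kHz ≤ fs/2 = 23.825 kHz, appears at 22.35 kHz.
24.35 kHz > fs/2 = 23.825 kHz, folds to fs − 24.35 kHz = 23.3 kHz.
95.75 kHz mod fs = 0.45 kHz.
0.45 kHz ≤ fs/2 = 23.825 kHz, appears at 0.45 kHz.
149.45 kHz mod fs = 6.5 kHz.
6.5 kHz ≤ fs/2 = 23.825 kHz, appears at 6.5 kHz.
95.75 kHz and 142.5 kHz both map to 0.45 kHz.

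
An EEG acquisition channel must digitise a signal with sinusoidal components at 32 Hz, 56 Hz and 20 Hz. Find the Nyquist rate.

Highest-frequency component: 56 Hz.
Nyquist rate = 2 × 56 Hz = 112 Hz.

112 Hz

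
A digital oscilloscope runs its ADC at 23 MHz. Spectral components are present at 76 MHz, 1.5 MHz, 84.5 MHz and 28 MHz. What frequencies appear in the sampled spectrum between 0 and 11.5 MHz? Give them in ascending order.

fs/2 = 11.5 MHz.
76 MHz mod fs = 7 MHz.
7 MHz ≤ fs/2 = 11.5 MHz, appears at 7 MHz.
1.5 MHz ≤ fs/2 = 11.5 MHz, passes unchanged.
84.5 MHz mod fs = 15.5 MHz.
15.5 MHz > fs/2 = 11.5 MHz, folds to fs − 15.5 MHz = 7.5 MHz.
28 MHz mod fs = 5 MHz.
5 MHz ≤ fs/2 = 11.5 MHz, appears at 5 MHz.
Distinct values: {1.5 MHz, 5 MHz, 7 MHz, 7.5 MHz}.

1.5 MHz, 5 MHz, 7 MHz, 7.5 MHz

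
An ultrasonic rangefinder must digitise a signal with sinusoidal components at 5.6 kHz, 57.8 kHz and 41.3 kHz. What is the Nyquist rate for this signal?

Highest-frequency component: 57.8 kHz.
Nyquist rate = 2 × 57.8 kHz = 115.6 kHz.

115.6 kHz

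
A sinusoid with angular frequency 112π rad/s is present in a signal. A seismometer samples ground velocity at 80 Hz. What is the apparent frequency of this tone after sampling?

ω = 112π rad/s → f = ω/(2π) = 56 Hz.
56 Hz > fs/2 = 40 Hz, folds to fs − 56 Hz = 24 Hz.

24 Hz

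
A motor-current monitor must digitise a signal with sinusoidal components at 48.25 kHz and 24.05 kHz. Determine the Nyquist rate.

96.5 kHz

Highest-frequency component: 48.25 kHz.
Nyquist rate = 2 × 48.25 kHz = 96.5 kHz.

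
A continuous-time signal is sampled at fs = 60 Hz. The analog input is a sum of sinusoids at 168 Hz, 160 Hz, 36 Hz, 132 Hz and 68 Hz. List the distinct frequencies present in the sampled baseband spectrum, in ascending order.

8 Hz, 12 Hz, 20 Hz, 24 Hz

fs/2 = 30 Hz.
168 Hz mod fs = 48 Hz.
48 Hz > fs/2 = 30 Hz, folds to fs − 48 Hz = 12 Hz.
160 Hz mod fs = 40 Hz.
40 Hz > fs/2 = 30 Hz, folds to fs − 40 Hz = 20 Hz.
36 Hz > fs/2 = 30 Hz, folds to fs − 36 Hz = 24 Hz.
132 Hz mod fs = 12 Hz.
12 Hz ≤ fs/2 = 30 Hz, appears at 12 Hz.
68 Hz mod fs = 8 Hz.
8 Hz ≤ fs/2 = 30 Hz, appears at 8 Hz.
Distinct values: {8 Hz, 12 Hz, 20 Hz, 24 Hz}.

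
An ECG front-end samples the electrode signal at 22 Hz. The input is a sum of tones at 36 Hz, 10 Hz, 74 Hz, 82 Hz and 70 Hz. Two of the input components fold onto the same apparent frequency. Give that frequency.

fs/2 = 11 Hz.
36 Hz mod fs = 14 Hz.
14 Hz > fs/2 = 11 Hz, folds to fs − 14 Hz = 8 Hz.
10 Hz ≤ fs/2 = 11 Hz, passes unchanged.
74 Hz mod fs = 8 Hz.
8 Hz ≤ fs/2 = 11 Hz, appears at 8 Hz.
82 Hz mod fs = 16 Hz.
16 Hz > fs/2 = 11 Hz, folds to fs − 16 Hz = 6 Hz.
70 Hz mod fs = 4 Hz.
4 Hz ≤ fs/2 = 11 Hz, appears at 4 Hz.
36 Hz and 74 Hz both map to 8 Hz.

8 Hz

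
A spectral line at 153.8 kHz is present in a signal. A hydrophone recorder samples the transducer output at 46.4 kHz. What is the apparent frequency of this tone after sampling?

153.8 kHz mod fs = 14.6 kHz.
14.6 kHz ≤ fs/2 = 23.2 kHz, appears at 14.6 kHz.

14.6 kHz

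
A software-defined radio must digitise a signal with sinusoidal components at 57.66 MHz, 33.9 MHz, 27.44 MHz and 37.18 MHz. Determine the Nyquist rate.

115.32 MHz

Highest-frequency component: 57.66 MHz.
Nyquist rate = 2 × 57.66 MHz = 115.32 MHz.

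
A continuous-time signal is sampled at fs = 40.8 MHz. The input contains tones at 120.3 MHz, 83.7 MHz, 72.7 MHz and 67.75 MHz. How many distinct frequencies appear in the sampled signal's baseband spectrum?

fs/2 = 20.4 MHz.
120.3 MHz mod fs = 38.7 MHz.
38.7 MHz > fs/2 = 20.4 MHz, folds to fs − 38.7 MHz = 2.1 MHz.
83.7 MHz mod fs = 2.1 MHz.
2.1 MHz ≤ fs/2 = 20.4 MHz, appears at 2.1 MHz.
72.7 MHz mod fs = 31.9 MHz.
31.9 MHz > fs/2 = 20.4 MHz, folds to fs − 31.9 MHz = 8.9 MHz.
67.75 MHz mod fs = 26.95 MHz.
26.95 MHz > fs/2 = 20.4 MHz, folds to fs − 26.95 MHz = 13.85 MHz.
Distinct values: {2.1 MHz, 8.9 MHz, 13.85 MHz} → 3.

3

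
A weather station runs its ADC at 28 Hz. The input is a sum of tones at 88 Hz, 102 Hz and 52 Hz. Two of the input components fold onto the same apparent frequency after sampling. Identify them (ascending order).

52 Hz, 88 Hz

fs/2 = 14 Hz.
88 Hz mod fs = 4 Hz.
4 Hz ≤ fs/2 = 14 Hz, appears at 4 Hz.
102 Hz mod fs = 18 Hz.
18 Hz > fs/2 = 14 Hz, folds to fs − 18 Hz = 10 Hz.
52 Hz mod fs = 24 Hz.
24 Hz > fs/2 = 14 Hz, folds to fs − 24 Hz = 4 Hz.
52 Hz and 88 Hz both map to 4 Hz.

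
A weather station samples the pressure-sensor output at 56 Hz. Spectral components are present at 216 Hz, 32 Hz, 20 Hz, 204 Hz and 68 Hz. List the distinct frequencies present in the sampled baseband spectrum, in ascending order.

fs/2 = 28 Hz.
216 Hz mod fs = 48 Hz.
48 Hz > fs/2 = 28 Hz, folds to fs − 48 Hz = 8 Hz.
32 Hz > fs/2 = 28 Hz, folds to fs − 32 Hz = 24 Hz.
20 Hz ≤ fs/2 = 28 Hz, passes unchanged.
204 Hz mod fs = 36 Hz.
36 Hz > fs/2 = 28 Hz, folds to fs − 36 Hz = 20 Hz.
68 Hz mod fs = 12 Hz.
12 Hz ≤ fs/2 = 28 Hz, appears at 12 Hz.
Distinct values: {8 Hz, 12 Hz, 20 Hz, 24 Hz}.

8 Hz, 12 Hz, 20 Hz, 24 Hz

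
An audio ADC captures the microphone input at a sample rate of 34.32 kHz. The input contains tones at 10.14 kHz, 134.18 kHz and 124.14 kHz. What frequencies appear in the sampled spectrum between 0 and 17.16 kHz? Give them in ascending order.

fs/2 = 17.16 kHz.
10.14 kHz ≤ fs/2 = 17.16 kHz, passes unchanged.
134.18 kHz mod fs = 31.22 kHz.
31.22 kHz > fs/2 = 17.16 kHz, folds to fs − 31.22 kHz = 3.1 kHz.
124.14 kHz mod fs = 21.18 kHz.
21.18 kHz > fs/2 = 17.16 kHz, folds to fs − 21.18 kHz = 13.14 kHz.
Distinct values: {3.1 kHz, 10.14 kHz, 13.14 kHz}.

3.1 kHz, 10.14 kHz, 13.14 kHz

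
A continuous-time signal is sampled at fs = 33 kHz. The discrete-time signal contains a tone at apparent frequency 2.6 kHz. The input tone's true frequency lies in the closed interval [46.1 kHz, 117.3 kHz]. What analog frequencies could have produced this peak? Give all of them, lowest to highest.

63.4 kHz, 68.6 kHz, 96.4 kHz, 101.6 kHz

Frequencies that alias to 2.6 kHz are k·fs ± 2.6 kHz for integer k ≥ 0.
k=0: 2.6 kHz.
k=1: 30.4 kHz, 35.6 kHz.
k=2: 63.4 kHz, 68.6 kHz.
k=3: 96.4 kHz, 101.6 kHz.
k=4: 129.4 kHz, 134.6 kHz.
Within [46.1 kHz, 117.3 kHz]: 63.4 kHz, 68.6 kHz, 96.4 kHz, 101.6 kHz.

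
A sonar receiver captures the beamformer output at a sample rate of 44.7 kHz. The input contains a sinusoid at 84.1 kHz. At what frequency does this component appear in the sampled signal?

5.3 kHz

84.1 kHz mod fs = 39.4 kHz.
39.4 kHz > fs/2 = 22.35 kHz, folds to fs − 39.4 kHz = 5.3 kHz.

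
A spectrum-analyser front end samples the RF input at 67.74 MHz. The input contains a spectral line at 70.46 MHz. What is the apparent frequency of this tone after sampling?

70.46 MHz mod fs = 2.72 MHz.
2.72 MHz ≤ fs/2 = 33.87 MHz, appears at 2.72 MHz.

2.72 MHz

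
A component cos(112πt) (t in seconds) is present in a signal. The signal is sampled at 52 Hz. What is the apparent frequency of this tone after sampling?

4 Hz

ω = 112π rad/s → f = ω/(2π) = 56 Hz.
56 Hz mod fs = 4 Hz.
4 Hz ≤ fs/2 = 26 Hz, appears at 4 Hz.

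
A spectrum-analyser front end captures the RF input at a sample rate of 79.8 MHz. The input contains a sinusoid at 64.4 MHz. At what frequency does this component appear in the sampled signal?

15.4 MHz

64.4 MHz > fs/2 = 39.9 MHz, folds to fs − 64.4 MHz = 15.4 MHz.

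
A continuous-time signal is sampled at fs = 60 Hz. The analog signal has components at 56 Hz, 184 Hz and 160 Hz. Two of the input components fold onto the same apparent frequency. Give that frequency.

4 Hz

fs/2 = 30 Hz.
56 Hz > fs/2 = 30 Hz, folds to fs − 56 Hz = 4 Hz.
184 Hz mod fs = 4 Hz.
4 Hz ≤ fs/2 = 30 Hz, appears at 4 Hz.
160 Hz mod fs = 40 Hz.
40 Hz > fs/2 = 30 Hz, folds to fs − 40 Hz = 20 Hz.
56 Hz and 184 Hz both map to 4 Hz.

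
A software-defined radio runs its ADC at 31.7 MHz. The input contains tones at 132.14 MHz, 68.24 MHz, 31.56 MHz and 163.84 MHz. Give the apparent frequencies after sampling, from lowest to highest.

0.14 MHz, 4.84 MHz, 5.34 MHz

fs/2 = 15.85 MHz.
132.14 MHz mod fs = 5.34 MHz.
5.34 MHz ≤ fs/2 = 15.85 MHz, appears at 5.34 MHz.
68.24 MHz mod fs = 4.84 MHz.
4.84 MHz ≤ fs/2 = 15.85 MHz, appears at 4.84 MHz.
31.56 MHz > fs/2 = 15.85 MHz, folds to fs − 31.56 MHz = 0.14 MHz.
163.84 MHz mod fs = 5.34 MHz.
5.34 MHz ≤ fs/2 = 15.85 MHz, appears at 5.34 MHz.
Distinct values: {0.14 MHz, 4.84 MHz, 5.34 MHz}.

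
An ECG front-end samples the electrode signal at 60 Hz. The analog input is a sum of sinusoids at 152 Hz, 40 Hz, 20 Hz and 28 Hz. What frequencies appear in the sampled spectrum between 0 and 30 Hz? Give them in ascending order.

fs/2 = 30 Hz.
152 Hz mod fs = 32 Hz.
32 Hz > fs/2 = 30 Hz, folds to fs − 32 Hz = 28 Hz.
40 Hz > fs/2 = 30 Hz, folds to fs − 40 Hz = 20 Hz.
20 Hz ≤ fs/2 = 30 Hz, passes unchanged.
28 Hz ≤ fs/2 = 30 Hz, passes unchanged.
Distinct values: {20 Hz, 28 Hz}.

20 Hz, 28 Hz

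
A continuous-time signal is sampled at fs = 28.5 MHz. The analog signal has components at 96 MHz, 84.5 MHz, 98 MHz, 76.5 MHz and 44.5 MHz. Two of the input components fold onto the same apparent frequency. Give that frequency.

fs/2 = 14.25 MHz.
96 MHz mod fs = 10.5 MHz.
10.5 MHz ≤ fs/2 = 14.25 MHz, appears at 10.5 MHz.
84.5 MHz mod fs = 27.5 MHz.
27.5 MHz > fs/2 = 14.25 MHz, folds to fs − 27.5 MHz = 1 MHz.
98 MHz mod fs = 12.5 MHz.
12.5 MHz ≤ fs/2 = 14.25 MHz, appears at 12.5 MHz.
76.5 MHz mod fs = 19.5 MHz.
19.5 MHz > fs/2 = 14.25 MHz, folds to fs − 19.5 MHz = 9 MHz.
44.5 MHz mod fs = 16 MHz.
16 MHz > fs/2 = 14.25 MHz, folds to fs − 16 MHz = 12.5 MHz.
44.5 MHz and 98 MHz both map to 12.5 MHz.

12.5 MHz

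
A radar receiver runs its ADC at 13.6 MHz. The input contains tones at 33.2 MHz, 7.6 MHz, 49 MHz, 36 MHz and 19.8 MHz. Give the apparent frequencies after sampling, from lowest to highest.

fs/2 = 6.8 MHz.
33.2 MHz mod fs = 6 MHz.
6 MHz ≤ fs/2 = 6.8 MHz, appears at 6 MHz.
7.6 MHz > fs/2 = 6.8 MHz, folds to fs − 7.6 MHz = 6 MHz.
49 MHz mod fs = 8.2 MHz.
8.2 MHz > fs/2 = 6.8 MHz, folds to fs − 8.2 MHz = 5.4 MHz.
36 MHz mod fs = 8.8 MHz.
8.8 MHz > fs/2 = 6.8 MHz, folds to fs − 8.8 MHz = 4.8 MHz.
19.8 MHz mod fs = 6.2 MHz.
6.2 MHz ≤ fs/2 = 6.8 MHz, appears at 6.2 MHz.
Distinct values: {4.8 MHz, 5.4 MHz, 6 MHz, 6.2 MHz}.

4.8 MHz, 5.4 MHz, 6 MHz, 6.2 MHz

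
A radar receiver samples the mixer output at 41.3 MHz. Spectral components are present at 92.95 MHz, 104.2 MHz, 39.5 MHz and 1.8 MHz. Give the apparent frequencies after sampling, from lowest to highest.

fs/2 = 20.65 MHz.
92.95 MHz mod fs = 10.35 MHz.
10.35 MHz ≤ fs/2 = 20.65 MHz, appears at 10.35 MHz.
104.2 MHz mod fs = 21.6 MHz.
21.6 MHz > fs/2 = 20.65 MHz, folds to fs − 21.6 MHz = 19.7 MHz.
39.5 MHz > fs/2 = 20.65 MHz, folds to fs − 39.5 MHz = 1.8 MHz.
1.8 MHz ≤ fs/2 = 20.65 MHz, passes unchanged.
Distinct values: {1.8 MHz, 10.35 MHz, 19.7 MHz}.

1.8 MHz, 10.35 MHz, 19.7 MHz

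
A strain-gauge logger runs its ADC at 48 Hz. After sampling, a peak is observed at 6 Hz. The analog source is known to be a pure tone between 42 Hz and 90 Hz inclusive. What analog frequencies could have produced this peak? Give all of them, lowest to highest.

42 Hz, 54 Hz, 90 Hz

Frequencies that alias to 6 Hz are k·fs ± 6 Hz for integer k ≥ 0.
k=0: 6 Hz.
k=1: 42 Hz, 54 Hz.
k=2: 90 Hz, 102 Hz.
k=3: 138 Hz, 150 Hz.
Within [42 Hz, 90 Hz]: 42 Hz, 54 Hz, 90 Hz.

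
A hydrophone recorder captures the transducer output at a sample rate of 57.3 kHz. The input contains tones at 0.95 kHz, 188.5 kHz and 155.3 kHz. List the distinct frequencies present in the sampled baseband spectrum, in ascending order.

fs/2 = 28.65 kHz.
0.95 kHz ≤ fs/2 = 28.65 kHz, passes unchanged.
188.5 kHz mod fs = 16.6 kHz.
16.6 kHz ≤ fs/2 = 28.65 kHz, appears at 16.6 kHz.
155.3 kHz mod fs = 40.7 kHz.
40.7 kHz > fs/2 = 28.65 kHz, folds to fs − 40.7 kHz = 16.6 kHz.
Distinct values: {0.95 kHz, 16.6 kHz}.

0.95 kHz, 16.6 kHz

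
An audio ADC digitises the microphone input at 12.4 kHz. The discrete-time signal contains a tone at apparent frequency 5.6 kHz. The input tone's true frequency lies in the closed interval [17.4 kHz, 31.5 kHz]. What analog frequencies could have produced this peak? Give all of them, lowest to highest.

18 kHz, 19.2 kHz, 30.4 kHz

Frequencies that alias to 5.6 kHz are k·fs ± 5.6 kHz for integer k ≥ 0.
k=0: 5.6 kHz.
k=1: 6.8 kHz, 18 kHz.
k=2: 19.2 kHz, 30.4 kHz.
k=3: 31.6 kHz, 42.8 kHz.
Within [17.4 kHz, 31.5 kHz]: 18 kHz, 19.2 kHz, 30.4 kHz.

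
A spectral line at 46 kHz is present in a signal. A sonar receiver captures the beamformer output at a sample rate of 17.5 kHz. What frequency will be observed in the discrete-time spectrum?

46 kHz mod fs = 11 kHz.
11 kHz > fs/2 = 8.75 kHz, folds to fs − 11 kHz = 6.5 kHz.

6.5 kHz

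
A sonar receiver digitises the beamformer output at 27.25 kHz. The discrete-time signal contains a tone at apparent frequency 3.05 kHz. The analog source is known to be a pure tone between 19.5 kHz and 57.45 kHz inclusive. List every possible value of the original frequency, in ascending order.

24.2 kHz, 30.3 kHz, 51.45 kHz

Frequencies that alias to 3.05 kHz are k·fs ± 3.05 kHz for integer k ≥ 0.
k=0: 3.05 kHz.
k=1: 24.2 kHz, 30.3 kHz.
k=2: 51.45 kHz, 57.55 kHz.
k=3: 78.7 kHz, 84.8 kHz.
Within [19.5 kHz, 57.45 kHz]: 24.2 kHz, 30.3 kHz, 51.45 kHz.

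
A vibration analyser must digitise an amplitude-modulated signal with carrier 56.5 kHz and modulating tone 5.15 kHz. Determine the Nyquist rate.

123.3 kHz

AM sidebands sit at fc ± fm = 51.35 kHz and 61.65 kHz.
Highest-frequency component: 61.65 kHz.
Nyquist rate = 2 × 61.65 kHz = 123.3 kHz.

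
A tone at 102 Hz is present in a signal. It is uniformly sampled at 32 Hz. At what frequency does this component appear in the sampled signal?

102 Hz mod fs = 6 Hz.
6 Hz ≤ fs/2 = 16 Hz, appears at 6 Hz.

6 Hz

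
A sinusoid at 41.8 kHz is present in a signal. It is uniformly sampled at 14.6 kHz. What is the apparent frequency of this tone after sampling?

2 kHz

41.8 kHz mod fs = 12.6 kHz.
12.6 kHz > fs/2 = 7.3 kHz, folds to fs − 12.6 kHz = 2 kHz.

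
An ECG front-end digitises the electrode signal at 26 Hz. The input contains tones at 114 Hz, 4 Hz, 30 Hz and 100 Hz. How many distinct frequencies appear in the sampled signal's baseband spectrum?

2

fs/2 = 13 Hz.
114 Hz mod fs = 10 Hz.
10 Hz ≤ fs/2 = 13 Hz, appears at 10 Hz.
4 Hz ≤ fs/2 = 13 Hz, passes unchanged.
30 Hz mod fs = 4 Hz.
4 Hz ≤ fs/2 = 13 Hz, appears at 4 Hz.
100 Hz mod fs = 22 Hz.
22 Hz > fs/2 = 13 Hz, folds to fs − 22 Hz = 4 Hz.
Distinct values: {4 Hz, 10 Hz} → 2.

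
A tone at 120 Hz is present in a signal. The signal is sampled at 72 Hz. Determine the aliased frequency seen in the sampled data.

24 Hz

120 Hz mod fs = 48 Hz.
48 Hz > fs/2 = 36 Hz, folds to fs − 48 Hz = 24 Hz.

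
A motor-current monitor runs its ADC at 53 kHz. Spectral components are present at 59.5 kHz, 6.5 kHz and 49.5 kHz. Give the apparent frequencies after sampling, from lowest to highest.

fs/2 = 26.5 kHz.
59.5 kHz mod fs = 6.5 kHz.
6.5 kHz ≤ fs/2 = 26.5 kHz, appears at 6.5 kHz.
6.5 kHz ≤ fs/2 = 26.5 kHz, passes unchanged.
49.5 kHz > fs/2 = 26.5 kHz, folds to fs − 49.5 kHz = 3.5 kHz.
Distinct values: {3.5 kHz, 6.5 kHz}.

3.5 kHz, 6.5 kHz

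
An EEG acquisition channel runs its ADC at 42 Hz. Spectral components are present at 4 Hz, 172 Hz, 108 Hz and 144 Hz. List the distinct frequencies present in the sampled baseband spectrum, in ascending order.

fs/2 = 21 Hz.
4 Hz ≤ fs/2 = 21 Hz, passes unchanged.
172 Hz mod fs = 4 Hz.
4 Hz ≤ fs/2 = 21 Hz, appears at 4 Hz.
108 Hz mod fs = 24 Hz.
24 Hz > fs/2 = 21 Hz, folds to fs − 24 Hz = 18 Hz.
144 Hz mod fs = 18 Hz.
18 Hz ≤ fs/2 = 21 Hz, appears at 18 Hz.
Distinct values: {4 Hz, 18 Hz}.

4 Hz, 18 Hz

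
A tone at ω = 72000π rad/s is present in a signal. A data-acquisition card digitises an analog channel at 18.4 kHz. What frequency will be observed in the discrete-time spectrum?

0.8 kHz

ω = 72000π rad/s → f = ω/(2π) = 36000 Hz = 36 kHz.
36 kHz mod fs = 17.6 kHz.
17.6 kHz > fs/2 = 9.2 kHz, folds to fs − 17.6 kHz = 0.8 kHz.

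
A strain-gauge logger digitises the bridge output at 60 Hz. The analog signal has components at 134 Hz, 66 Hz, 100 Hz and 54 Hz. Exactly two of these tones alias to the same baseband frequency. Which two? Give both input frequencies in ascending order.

54 Hz, 66 Hz

fs/2 = 30 Hz.
134 Hz mod fs = 14 Hz.
14 Hz ≤ fs/2 = 30 Hz, appears at 14 Hz.
66 Hz mod fs = 6 Hz.
6 Hz ≤ fs/2 = 30 Hz, appears at 6 Hz.
100 Hz mod fs = 40 Hz.
40 Hz > fs/2 = 30 Hz, folds to fs − 40 Hz = 20 Hz.
54 Hz > fs/2 = 30 Hz, folds to fs − 54 Hz = 6 Hz.
54 Hz and 66 Hz both map to 6 Hz.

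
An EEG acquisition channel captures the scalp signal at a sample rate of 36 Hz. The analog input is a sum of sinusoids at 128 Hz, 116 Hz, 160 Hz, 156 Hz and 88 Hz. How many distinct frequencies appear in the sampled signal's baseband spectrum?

3

fs/2 = 18 Hz.
128 Hz mod fs = 20 Hz.
20 Hz > fs/2 = 18 Hz, folds to fs − 20 Hz = 16 Hz.
116 Hz mod fs = 8 Hz.
8 Hz ≤ fs/2 = 18 Hz, appears at 8 Hz.
160 Hz mod fs = 16 Hz.
16 Hz ≤ fs/2 = 18 Hz, appears at 16 Hz.
156 Hz mod fs = 12 Hz.
12 Hz ≤ fs/2 = 18 Hz, appears at 12 Hz.
88 Hz mod fs = 16 Hz.
16 Hz ≤ fs/2 = 18 Hz, appears at 16 Hz.
Distinct values: {8 Hz, 12 Hz, 16 Hz} → 3.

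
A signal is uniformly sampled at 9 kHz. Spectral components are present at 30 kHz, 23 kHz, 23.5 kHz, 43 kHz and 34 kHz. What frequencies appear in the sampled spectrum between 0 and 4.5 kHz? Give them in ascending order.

fs/2 = 4.5 kHz.
30 kHz mod fs = 3 kHz.
3 kHz ≤ fs/2 = 4.5 kHz, appears at 3 kHz.
23 kHz mod fs = 5 kHz.
5 kHz > fs/2 = 4.5 kHz, folds to fs − 5 kHz = 4 kHz.
23.5 kHz mod fs = 5.5 kHz.
5.5 kHz > fs/2 = 4.5 kHz, folds to fs − 5.5 kHz = 3.5 kHz.
43 kHz mod fs = 7 kHz.
7 kHz > fs/2 = 4.5 kHz, folds to fs − 7 kHz = 2 kHz.
34 kHz mod fs = 7 kHz.
7 kHz > fs/2 = 4.5 kHz, folds to fs − 7 kHz = 2 kHz.
Distinct values: {2 kHz, 3 kHz, 3.5 kHz, 4 kHz}.

2 kHz, 3 kHz, 3.5 kHz, 4 kHz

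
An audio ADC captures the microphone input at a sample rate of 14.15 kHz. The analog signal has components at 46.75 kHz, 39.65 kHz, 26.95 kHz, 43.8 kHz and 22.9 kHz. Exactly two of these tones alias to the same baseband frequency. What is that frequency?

fs/2 = 7.075 kHz.
46.75 kHz mod fs = 4.3 kHz.
4.3 kHz ≤ fs/2 = 7.075 kHz, appears at 4.3 kHz.
39.65 kHz mod fs = 11.35 kHz.
11.35 kHz > fs/2 = 7.075 kHz, folds to fs − 11.35 kHz = 2.8 kHz.
26.95 kHz mod fs = 12.8 kHz.
12.8 kHz > fs/2 = 7.075 kHz, folds to fs − 12.8 kHz = 1.35 kHz.
43.8 kHz mod fs = 1.35 kHz.
1.35 kHz ≤ fs/2 = 7.075 kHz, appears at 1.35 kHz.
22.9 kHz mod fs = 8.75 kHz.
8.75 kHz > fs/2 = 7.075 kHz, folds to fs − 8.75 kHz = 5.4 kHz.
26.95 kHz and 43.8 kHz both map to 1.35 kHz.

1.35 kHz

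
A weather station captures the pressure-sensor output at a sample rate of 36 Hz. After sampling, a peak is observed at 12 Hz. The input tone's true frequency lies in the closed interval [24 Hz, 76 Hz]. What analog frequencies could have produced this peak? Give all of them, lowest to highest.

Frequencies that alias to 12 Hz are k·fs ± 12 Hz for integer k ≥ 0.
k=0: 12 Hz.
k=1: 24 Hz, 48 Hz.
k=2: 60 Hz, 84 Hz.
k=3: 96 Hz, 120 Hz.
Within [24 Hz, 76 Hz]: 24 Hz, 48 Hz, 60 Hz.

24 Hz, 48 Hz, 60 Hz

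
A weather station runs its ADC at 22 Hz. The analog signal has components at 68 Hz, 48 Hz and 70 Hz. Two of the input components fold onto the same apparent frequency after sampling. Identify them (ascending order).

fs/2 = 11 Hz.
68 Hz mod fs = 2 Hz.
2 Hz ≤ fs/2 = 11 Hz, appears at 2 Hz.
48 Hz mod fs = 4 Hz.
4 Hz ≤ fs/2 = 11 Hz, appears at 4 Hz.
70 Hz mod fs = 4 Hz.
4 Hz ≤ fs/2 = 11 Hz, appears at 4 Hz.
48 Hz and 70 Hz both map to 4 Hz.

48 Hz, 70 Hz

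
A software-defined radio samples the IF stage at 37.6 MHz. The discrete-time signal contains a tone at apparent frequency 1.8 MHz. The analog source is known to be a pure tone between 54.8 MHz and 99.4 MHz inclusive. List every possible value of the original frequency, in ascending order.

Frequencies that alias to 1.8 MHz are k·fs ± 1.8 MHz for integer k ≥ 0.
k=0: 1.8 MHz.
k=1: 35.8 MHz, 39.4 MHz.
k=2: 73.4 MHz, 77 MHz.
k=3: 111 MHz, 114.6 MHz.
Within [54.8 MHz, 99.4 MHz]: 73.4 MHz, 77 MHz.

73.4 MHz, 77 MHz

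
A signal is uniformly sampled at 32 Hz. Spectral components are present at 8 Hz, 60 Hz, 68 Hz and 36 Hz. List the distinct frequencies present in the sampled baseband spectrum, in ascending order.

4 Hz, 8 Hz

fs/2 = 16 Hz.
8 Hz ≤ fs/2 = 16 Hz, passes unchanged.
60 Hz mod fs = 28 Hz.
28 Hz > fs/2 = 16 Hz, folds to fs − 28 Hz = 4 Hz.
68 Hz mod fs = 4 Hz.
4 Hz ≤ fs/2 = 16 Hz, appears at 4 Hz.
36 Hz mod fs = 4 Hz.
4 Hz ≤ fs/2 = 16 Hz, appears at 4 Hz.
Distinct values: {4 Hz, 8 Hz}.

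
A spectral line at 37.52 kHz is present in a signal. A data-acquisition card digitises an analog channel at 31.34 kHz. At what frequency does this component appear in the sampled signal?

6.18 kHz

37.52 kHz mod fs = 6.18 kHz.
6.18 kHz ≤ fs/2 = 15.67 kHz, appears at 6.18 kHz.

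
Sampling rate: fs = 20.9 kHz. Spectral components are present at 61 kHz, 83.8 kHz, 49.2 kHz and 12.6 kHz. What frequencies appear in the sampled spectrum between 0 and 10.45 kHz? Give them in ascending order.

0.2 kHz, 1.7 kHz, 7.4 kHz, 8.3 kHz

fs/2 = 10.45 kHz.
61 kHz mod fs = 19.2 kHz.
19.2 kHz > fs/2 = 10.45 kHz, folds to fs − 19.2 kHz = 1.7 kHz.
83.8 kHz mod fs = 0.2 kHz.
0.2 kHz ≤ fs/2 = 10.45 kHz, appears at 0.2 kHz.
49.2 kHz mod fs = 7.4 kHz.
7.4 kHz ≤ fs/2 = 10.45 kHz, appears at 7.4 kHz.
12.6 kHz > fs/2 = 10.45 kHz, folds to fs − 12.6 kHz = 8.3 kHz.
Distinct values: {0.2 kHz, 1.7 kHz, 7.4 kHz, 8.3 kHz}.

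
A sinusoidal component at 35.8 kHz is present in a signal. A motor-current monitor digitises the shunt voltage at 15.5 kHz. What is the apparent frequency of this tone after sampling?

35.8 kHz mod fs = 4.8 kHz.
4.8 kHz ≤ fs/2 = 7.75 kHz, appears at 4.8 kHz.

4.8 kHz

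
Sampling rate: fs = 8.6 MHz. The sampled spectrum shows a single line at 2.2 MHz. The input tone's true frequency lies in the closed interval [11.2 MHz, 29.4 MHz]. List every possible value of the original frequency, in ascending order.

Frequencies that alias to 2.2 MHz are k·fs ± 2.2 MHz for integer k ≥ 0.
k=0: 2.2 MHz.
k=1: 6.4 MHz, 10.8 MHz.
k=2: 15 MHz, 19.4 MHz.
k=3: 23.6 MHz, 28 MHz.
k=4: 32.2 MHz, 36.6 MHz.
Within [11.2 MHz, 29.4 MHz]: 15 MHz, 19.4 MHz, 23.6 MHz, 28 MHz.

15 MHz, 19.4 MHz, 23.6 MHz, 28 MHz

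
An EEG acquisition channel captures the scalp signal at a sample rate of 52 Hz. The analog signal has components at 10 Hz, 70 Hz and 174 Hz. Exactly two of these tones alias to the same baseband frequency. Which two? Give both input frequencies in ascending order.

70 Hz, 174 Hz

fs/2 = 26 Hz.
10 Hz ≤ fs/2 = 26 Hz, passes unchanged.
70 Hz mod fs = 18 Hz.
18 Hz ≤ fs/2 = 26 Hz, appears at 18 Hz.
174 Hz mod fs = 18 Hz.
18 Hz ≤ fs/2 = 26 Hz, appears at 18 Hz.
70 Hz and 174 Hz both map to 18 Hz.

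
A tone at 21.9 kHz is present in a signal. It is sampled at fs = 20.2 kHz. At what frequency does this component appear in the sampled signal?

21.9 kHz mod fs = 1.7 kHz.
1.7 kHz ≤ fs/2 = 10.1 kHz, appears at 1.7 kHz.

1.7 kHz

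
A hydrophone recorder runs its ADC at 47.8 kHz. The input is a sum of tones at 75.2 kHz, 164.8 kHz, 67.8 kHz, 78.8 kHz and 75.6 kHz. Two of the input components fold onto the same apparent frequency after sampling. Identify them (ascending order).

67.8 kHz, 75.6 kHz

fs/2 = 23.9 kHz.
75.2 kHz mod fs = 27.4 kHz.
27.4 kHz > fs/2 = 23.9 kHz, folds to fs − 27.4 kHz = 20.4 kHz.
164.8 kHz mod fs = 21.4 kHz.
21.4 kHz ≤ fs/2 = 23.9 kHz, appears at 21.4 kHz.
67.8 kHz mod fs = 20 kHz.
20 kHz ≤ fs/2 = 23.9 kHz, appears at 20 kHz.
78.8 kHz mod fs = 31 kHz.
31 kHz > fs/2 = 23.9 kHz, folds to fs − 31 kHz = 16.8 kHz.
75.6 kHz mod fs = 27.8 kHz.
27.8 kHz > fs/2 = 23.9 kHz, folds to fs − 27.8 kHz = 20 kHz.
67.8 kHz and 75.6 kHz both map to 20 kHz.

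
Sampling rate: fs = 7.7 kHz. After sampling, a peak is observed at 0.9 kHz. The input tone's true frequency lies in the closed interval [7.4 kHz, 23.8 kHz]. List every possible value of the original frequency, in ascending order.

Frequencies that alias to 0.9 kHz are k·fs ± 0.9 kHz for integer k ≥ 0.
k=0: 0.9 kHz.
k=1: 6.8 kHz, 8.6 kHz.
k=2: 14.5 kHz, 16.3 kHz.
k=3: 22.2 kHz, 24 kHz.
k=4: 29.9 kHz, 31.7 kHz.
Within [7.4 kHz, 23.8 kHz]: 8.6 kHz, 14.5 kHz, 16.3 kHz, 22.2 kHz.

8.6 kHz, 14.5 kHz, 16.3 kHz, 22.2 kHz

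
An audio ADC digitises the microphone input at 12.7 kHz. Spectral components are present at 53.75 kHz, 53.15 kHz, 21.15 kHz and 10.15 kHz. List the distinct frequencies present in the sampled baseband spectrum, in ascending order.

2.35 kHz, 2.55 kHz, 2.95 kHz, 4.25 kHz

fs/2 = 6.35 kHz.
53.75 kHz mod fs = 2.95 kHz.
2.95 kHz ≤ fs/2 = 6.35 kHz, appears at 2.95 kHz.
53.15 kHz mod fs = 2.35 kHz.
2.35 kHz ≤ fs/2 = 6.35 kHz, appears at 2.35 kHz.
21.15 kHz mod fs = 8.45 kHz.
8.45 kHz > fs/2 = 6.35 kHz, folds to fs − 8.45 kHz = 4.25 kHz.
10.15 kHz > fs/2 = 6.35 kHz, folds to fs − 10.15 kHz = 2.55 kHz.
Distinct values: {2.35 kHz, 2.55 kHz, 2.95 kHz, 4.25 kHz}.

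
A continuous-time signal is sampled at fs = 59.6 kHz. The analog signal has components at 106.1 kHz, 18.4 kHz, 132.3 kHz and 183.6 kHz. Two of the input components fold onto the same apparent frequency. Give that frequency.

13.1 kHz

fs/2 = 29.8 kHz.
106.1 kHz mod fs = 46.5 kHz.
46.5 kHz > fs/2 = 29.8 kHz, folds to fs − 46.5 kHz = 13.1 kHz.
18.4 kHz ≤ fs/2 = 29.8 kHz, passes unchanged.
132.3 kHz mod fs = 13.1 kHz.
13.1 kHz ≤ fs/2 = 29.8 kHz, appears at 13.1 kHz.
183.6 kHz mod fs = 4.8 kHz.
4.8 kHz ≤ fs/2 = 29.8 kHz, appears at 4.8 kHz.
106.1 kHz and 132.3 kHz both map to 13.1 kHz.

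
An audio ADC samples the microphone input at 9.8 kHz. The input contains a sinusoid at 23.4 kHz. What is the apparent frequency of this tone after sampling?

3.8 kHz

23.4 kHz mod fs = 3.8 kHz.
3.8 kHz ≤ fs/2 = 4.9 kHz, appears at 3.8 kHz.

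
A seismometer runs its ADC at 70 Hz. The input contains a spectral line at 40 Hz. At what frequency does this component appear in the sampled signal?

40 Hz > fs/2 = 35 Hz, folds to fs − 40 Hz = 30 Hz.

30 Hz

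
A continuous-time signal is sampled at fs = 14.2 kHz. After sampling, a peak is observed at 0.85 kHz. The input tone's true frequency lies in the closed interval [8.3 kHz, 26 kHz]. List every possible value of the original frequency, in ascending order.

13.35 kHz, 15.05 kHz

Frequencies that alias to 0.85 kHz are k·fs ± 0.85 kHz for integer k ≥ 0.
k=0: 0.85 kHz.
k=1: 13.35 kHz, 15.05 kHz.
k=2: 27.55 kHz, 29.25 kHz.
Within [8.3 kHz, 26 kHz]: 13.35 kHz, 15.05 kHz.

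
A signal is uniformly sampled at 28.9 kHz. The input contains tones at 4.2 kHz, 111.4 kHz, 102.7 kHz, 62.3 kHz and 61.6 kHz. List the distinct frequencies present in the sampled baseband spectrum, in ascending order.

3.8 kHz, 4.2 kHz, 4.5 kHz, 12.9 kHz

fs/2 = 14.45 kHz.
4.2 kHz ≤ fs/2 = 14.45 kHz, passes unchanged.
111.4 kHz mod fs = 24.7 kHz.
24.7 kHz > fs/2 = 14.45 kHz, folds to fs − 24.7 kHz = 4.2 kHz.
102.7 kHz mod fs = 16 kHz.
16 kHz > fs/2 = 14.45 kHz, folds to fs − 16 kHz = 12.9 kHz.
62.3 kHz mod fs = 4.5 kHz.
4.5 kHz ≤ fs/2 = 14.45 kHz, appears at 4.5 kHz.
61.6 kHz mod fs = 3.8 kHz.
3.8 kHz ≤ fs/2 = 14.45 kHz, appears at 3.8 kHz.
Distinct values: {3.8 kHz, 4.2 kHz, 4.5 kHz, 12.9 kHz}.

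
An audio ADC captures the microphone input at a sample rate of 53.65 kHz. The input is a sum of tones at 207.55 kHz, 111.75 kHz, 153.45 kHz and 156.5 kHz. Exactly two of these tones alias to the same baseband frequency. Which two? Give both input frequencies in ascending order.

111.75 kHz, 156.5 kHz

fs/2 = 26.825 kHz.
207.55 kHz mod fs = 46.6 kHz.
46.6 kHz > fs/2 = 26.825 kHz, folds to fs − 46.6 kHz = 7.05 kHz.
111.75 kHz mod fs = 4.45 kHz.
4.45 kHz ≤ fs/2 = 26.825 kHz, appears at 4.45 kHz.
153.45 kHz mod fs = 46.15 kHz.
46.15 kHz > fs/2 = 26.825 kHz, folds to fs − 46.15 kHz = 7.5 kHz.
156.5 kHz mod fs = 49.2 kHz.
49.2 kHz > fs/2 = 26.825 kHz, folds to fs − 49.2 kHz = 4.45 kHz.
111.75 kHz and 156.5 kHz both map to 4.45 kHz.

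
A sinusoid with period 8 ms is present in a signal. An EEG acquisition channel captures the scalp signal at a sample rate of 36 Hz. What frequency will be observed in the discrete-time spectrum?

17 Hz

T = 8 ms → f = 1/T = 125 Hz.
125 Hz mod fs = 17 Hz.
17 Hz ≤ fs/2 = 18 Hz, appears at 17 Hz.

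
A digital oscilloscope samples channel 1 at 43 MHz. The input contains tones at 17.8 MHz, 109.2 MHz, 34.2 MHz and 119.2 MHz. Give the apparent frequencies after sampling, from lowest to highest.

fs/2 = 21.5 MHz.
17.8 MHz ≤ fs/2 = 21.5 MHz, passes unchanged.
109.2 MHz mod fs = 23.2 MHz.
23.2 MHz > fs/2 = 21.5 MHz, folds to fs − 23.2 MHz = 19.8 MHz.
34.2 MHz > fs/2 = 21.5 MHz, folds to fs − 34.2 MHz = 8.8 MHz.
119.2 MHz mod fs = 33.2 MHz.
33.2 MHz > fs/2 = 21.5 MHz, folds to fs − 33.2 MHz = 9.8 MHz.
Distinct values: {8.8 MHz, 9.8 MHz, 17.8 MHz, 19.8 MHz}.

8.8 MHz, 9.8 MHz, 17.8 MHz, 19.8 MHz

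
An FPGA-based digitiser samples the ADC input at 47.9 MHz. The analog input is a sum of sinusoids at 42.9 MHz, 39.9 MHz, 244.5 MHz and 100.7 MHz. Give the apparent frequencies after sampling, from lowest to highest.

fs/2 = 23.95 MHz.
42.9 MHz > fs/2 = 23.95 MHz, folds to fs − 42.9 MHz = 5 MHz.
39.9 MHz > fs/2 = 23.95 MHz, folds to fs − 39.9 MHz = 8 MHz.
244.5 MHz mod fs = 5 MHz.
5 MHz ≤ fs/2 = 23.95 MHz, appears at 5 MHz.
100.7 MHz mod fs = 4.9 MHz.
4.9 MHz ≤ fs/2 = 23.95 MHz, appears at 4.9 MHz.
Distinct values: {4.9 MHz, 5 MHz, 8 MHz}.

4.9 MHz, 5 MHz, 8 MHz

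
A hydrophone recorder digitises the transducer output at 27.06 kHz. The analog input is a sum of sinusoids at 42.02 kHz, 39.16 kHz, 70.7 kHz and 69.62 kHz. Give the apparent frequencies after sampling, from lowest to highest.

10.48 kHz, 11.56 kHz, 12.1 kHz

fs/2 = 13.53 kHz.
42.02 kHz mod fs = 14.96 kHz.
14.96 kHz > fs/2 = 13.53 kHz, folds to fs − 14.96 kHz = 12.1 kHz.
39.16 kHz mod fs = 12.1 kHz.
12.1 kHz ≤ fs/2 = 13.53 kHz, appears at 12.1 kHz.
70.7 kHz mod fs = 16.58 kHz.
16.58 kHz > fs/2 = 13.53 kHz, folds to fs − 16.58 kHz = 10.48 kHz.
69.62 kHz mod fs = 15.5 kHz.
15.5 kHz > fs/2 = 13.53 kHz, folds to fs − 15.5 kHz = 11.56 kHz.
Distinct values: {10.48 kHz, 11.56 kHz, 12.1 kHz}.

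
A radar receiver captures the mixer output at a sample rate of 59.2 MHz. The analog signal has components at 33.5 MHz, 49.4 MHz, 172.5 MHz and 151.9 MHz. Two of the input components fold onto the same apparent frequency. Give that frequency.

25.7 MHz

fs/2 = 29.6 MHz.
33.5 MHz > fs/2 = 29.6 MHz, folds to fs − 33.5 MHz = 25.7 MHz.
49.4 MHz > fs/2 = 29.6 MHz, folds to fs − 49.4 MHz = 9.8 MHz.
172.5 MHz mod fs = 54.1 MHz.
54.1 MHz > fs/2 = 29.6 MHz, folds to fs − 54.1 MHz = 5.1 MHz.
151.9 MHz mod fs = 33.5 MHz.
33.5 MHz > fs/2 = 29.6 MHz, folds to fs − 33.5 MHz = 25.7 MHz.
33.5 MHz and 151.9 MHz both map to 25.7 MHz.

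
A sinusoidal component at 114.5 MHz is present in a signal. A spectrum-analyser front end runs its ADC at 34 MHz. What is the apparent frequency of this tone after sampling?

12.5 MHz

114.5 MHz mod fs = 12.5 MHz.
12.5 MHz ≤ fs/2 = 17 MHz, appears at 12.5 MHz.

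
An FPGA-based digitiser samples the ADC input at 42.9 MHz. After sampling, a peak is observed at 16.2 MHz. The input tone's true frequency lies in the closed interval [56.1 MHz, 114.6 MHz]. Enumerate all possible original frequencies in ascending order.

59.1 MHz, 69.6 MHz, 102 MHz, 112.5 MHz

Frequencies that alias to 16.2 MHz are k·fs ± 16.2 MHz for integer k ≥ 0.
k=0: 16.2 MHz.
k=1: 26.7 MHz, 59.1 MHz.
k=2: 69.6 MHz, 102 MHz.
k=3: 112.5 MHz, 144.9 MHz.
k=4: 155.4 MHz, 187.8 MHz.
Within [56.1 MHz, 114.6 MHz]: 59.1 MHz, 69.6 MHz, 102 MHz, 112.5 MHz.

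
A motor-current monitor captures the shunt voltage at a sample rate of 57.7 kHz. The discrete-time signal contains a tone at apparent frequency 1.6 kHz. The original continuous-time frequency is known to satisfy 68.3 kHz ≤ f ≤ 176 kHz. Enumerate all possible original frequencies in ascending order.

Frequencies that alias to 1.6 kHz are k·fs ± 1.6 kHz for integer k ≥ 0.
k=0: 1.6 kHz.
k=1: 56.1 kHz, 59.3 kHz.
k=2: 113.8 kHz, 117 kHz.
k=3: 171.5 kHz, 174.7 kHz.
k=4: 229.2 kHz, 232.4 kHz.
Within [68.3 kHz, 176 kHz]: 113.8 kHz, 117 kHz, 171.5 kHz, 174.7 kHz.

113.8 kHz, 117 kHz, 171.5 kHz, 174.7 kHz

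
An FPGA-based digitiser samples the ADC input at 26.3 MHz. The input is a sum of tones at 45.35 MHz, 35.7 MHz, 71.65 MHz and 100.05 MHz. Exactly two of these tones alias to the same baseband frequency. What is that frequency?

fs/2 = 13.15 MHz.
45.35 MHz mod fs = 19.05 MHz.
19.05 MHz > fs/2 = 13.15 MHz, folds to fs − 19.05 MHz = 7.25 MHz.
35.7 MHz mod fs = 9.4 MHz.
9.4 MHz ≤ fs/2 = 13.15 MHz, appears at 9.4 MHz.
71.65 MHz mod fs = 19.05 MHz.
19.05 MHz > fs/2 = 13.15 MHz, folds to fs − 19.05 MHz = 7.25 MHz.
100.05 MHz mod fs = 21.15 MHz.
21.15 MHz > fs/2 = 13.15 MHz, folds to fs − 21.15 MHz = 5.15 MHz.
45.35 MHz and 71.65 MHz both map to 7.25 MHz.

7.25 MHz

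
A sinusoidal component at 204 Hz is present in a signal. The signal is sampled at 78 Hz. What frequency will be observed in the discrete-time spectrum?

204 Hz mod fs = 48 Hz.
48 Hz > fs/2 = 39 Hz, folds to fs − 48 Hz = 30 Hz.

30 Hz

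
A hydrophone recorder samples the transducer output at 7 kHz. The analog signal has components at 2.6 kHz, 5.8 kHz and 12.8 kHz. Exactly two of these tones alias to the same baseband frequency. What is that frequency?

fs/2 = 3.5 kHz.
2.6 kHz ≤ fs/2 = 3.5 kHz, passes unchanged.
5.8 kHz > fs/2 = 3.5 kHz, folds to fs − 5.8 kHz = 1.2 kHz.
12.8 kHz mod fs = 5.8 kHz.
5.8 kHz > fs/2 = 3.5 kHz, folds to fs − 5.8 kHz = 1.2 kHz.
5.8 kHz and 12.8 kHz both map to 1.2 kHz.

1.2 kHz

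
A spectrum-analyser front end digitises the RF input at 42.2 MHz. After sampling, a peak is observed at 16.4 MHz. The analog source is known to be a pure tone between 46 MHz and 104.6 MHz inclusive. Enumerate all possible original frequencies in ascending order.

Frequencies that alias to 16.4 MHz are k·fs ± 16.4 MHz for integer k ≥ 0.
k=0: 16.4 MHz.
k=1: 25.8 MHz, 58.6 MHz.
k=2: 68 MHz, 100.8 MHz.
k=3: 110.2 MHz, 143 MHz.
Within [46 MHz, 104.6 MHz]: 58.6 MHz, 68 MHz, 100.8 MHz.

58.6 MHz, 68 MHz, 100.8 MHz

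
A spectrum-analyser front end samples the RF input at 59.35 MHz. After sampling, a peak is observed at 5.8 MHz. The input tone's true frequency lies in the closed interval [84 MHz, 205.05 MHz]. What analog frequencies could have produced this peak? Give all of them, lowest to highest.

112.9 MHz, 124.5 MHz, 172.25 MHz, 183.85 MHz

Frequencies that alias to 5.8 MHz are k·fs ± 5.8 MHz for integer k ≥ 0.
k=0: 5.8 MHz.
k=1: 53.55 MHz, 65.15 MHz.
k=2: 112.9 MHz, 124.5 MHz.
k=3: 172.25 MHz, 183.85 MHz.
k=4: 231.6 MHz, 243.2 MHz.
Within [84 MHz, 205.05 MHz]: 112.9 MHz, 124.5 MHz, 172.25 MHz, 183.85 MHz.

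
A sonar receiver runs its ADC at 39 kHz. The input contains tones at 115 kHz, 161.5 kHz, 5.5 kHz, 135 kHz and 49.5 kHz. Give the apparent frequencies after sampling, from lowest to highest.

fs/2 = 19.5 kHz.
115 kHz mod fs = 37 kHz.
37 kHz > fs/2 = 19.5 kHz, folds to fs − 37 kHz = 2 kHz.
161.5 kHz mod fs = 5.5 kHz.
5.5 kHz ≤ fs/2 = 19.5 kHz, appears at 5.5 kHz.
5.5 kHz ≤ fs/2 = 19.5 kHz, passes unchanged.
135 kHz mod fs = 18 kHz.
18 kHz ≤ fs/2 = 19.5 kHz, appears at 18 kHz.
49.5 kHz mod fs = 10.5 kHz.
10.5 kHz ≤ fs/2 = 19.5 kHz, appears at 10.5 kHz.
Distinct values: {2 kHz, 5.5 kHz, 10.5 kHz, 18 kHz}.

2 kHz, 5.5 kHz, 10.5 kHz, 18 kHz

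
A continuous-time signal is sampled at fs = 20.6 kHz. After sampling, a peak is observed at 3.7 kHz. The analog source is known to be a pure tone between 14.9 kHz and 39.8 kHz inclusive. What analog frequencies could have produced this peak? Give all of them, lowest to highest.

16.9 kHz, 24.3 kHz, 37.5 kHz

Frequencies that alias to 3.7 kHz are k·fs ± 3.7 kHz for integer k ≥ 0.
k=0: 3.7 kHz.
k=1: 16.9 kHz, 24.3 kHz.
k=2: 37.5 kHz, 44.9 kHz.
k=3: 58.1 kHz, 65.5 kHz.
Within [14.9 kHz, 39.8 kHz]: 16.9 kHz, 24.3 kHz, 37.5 kHz.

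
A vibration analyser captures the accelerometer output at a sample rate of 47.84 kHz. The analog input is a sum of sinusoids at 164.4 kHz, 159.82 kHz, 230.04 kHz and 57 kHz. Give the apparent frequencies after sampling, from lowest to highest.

9.16 kHz, 16.3 kHz, 20.88 kHz

fs/2 = 23.92 kHz.
164.4 kHz mod fs = 20.88 kHz.
20.88 kHz ≤ fs/2 = 23.92 kHz, appears at 20.88 kHz.
159.82 kHz mod fs = 16.3 kHz.
16.3 kHz ≤ fs/2 = 23.92 kHz, appears at 16.3 kHz.
230.04 kHz mod fs = 38.68 kHz.
38.68 kHz > fs/2 = 23.92 kHz, folds to fs − 38.68 kHz = 9.16 kHz.
57 kHz mod fs = 9.16 kHz.
9.16 kHz ≤ fs/2 = 23.92 kHz, appears at 9.16 kHz.
Distinct values: {9.16 kHz, 16.3 kHz, 20.88 kHz}.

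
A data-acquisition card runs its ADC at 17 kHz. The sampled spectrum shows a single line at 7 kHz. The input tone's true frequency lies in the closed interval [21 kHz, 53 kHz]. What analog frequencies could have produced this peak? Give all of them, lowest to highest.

Frequencies that alias to 7 kHz are k·fs ± 7 kHz for integer k ≥ 0.
k=0: 7 kHz.
k=1: 10 kHz, 24 kHz.
k=2: 27 kHz, 41 kHz.
k=3: 44 kHz, 58 kHz.
k=4: 61 kHz, 75 kHz.
Within [21 kHz, 53 kHz]: 24 kHz, 27 kHz, 41 kHz, 44 kHz.

24 kHz, 27 kHz, 41 kHz, 44 kHz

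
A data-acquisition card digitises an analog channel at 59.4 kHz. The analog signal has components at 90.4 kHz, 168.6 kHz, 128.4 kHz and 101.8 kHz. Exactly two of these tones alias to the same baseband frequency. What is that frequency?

9.6 kHz

fs/2 = 29.7 kHz.
90.4 kHz mod fs = 31 kHz.
31 kHz > fs/2 = 29.7 kHz, folds to fs − 31 kHz = 28.4 kHz.
168.6 kHz mod fs = 49.8 kHz.
49.8 kHz > fs/2 = 29.7 kHz, folds to fs − 49.8 kHz = 9.6 kHz.
128.4 kHz mod fs = 9.6 kHz.
9.6 kHz ≤ fs/2 = 29.7 kHz, appears at 9.6 kHz.
101.8 kHz mod fs = 42.4 kHz.
42.4 kHz > fs/2 = 29.7 kHz, folds to fs − 42.4 kHz = 17 kHz.
128.4 kHz and 168.6 kHz both map to 9.6 kHz.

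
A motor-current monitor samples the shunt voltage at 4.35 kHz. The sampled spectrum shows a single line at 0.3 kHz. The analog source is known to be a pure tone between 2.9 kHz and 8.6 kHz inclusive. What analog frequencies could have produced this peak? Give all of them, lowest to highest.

Frequencies that alias to 0.3 kHz are k·fs ± 0.3 kHz for integer k ≥ 0.
k=0: 0.3 kHz.
k=1: 4.05 kHz, 4.65 kHz.
k=2: 8.4 kHz, 9 kHz.
k=3: 12.75 kHz, 13.35 kHz.
Within [2.9 kHz, 8.6 kHz]: 4.05 kHz, 4.65 kHz, 8.4 kHz.

4.05 kHz, 4.65 kHz, 8.4 kHz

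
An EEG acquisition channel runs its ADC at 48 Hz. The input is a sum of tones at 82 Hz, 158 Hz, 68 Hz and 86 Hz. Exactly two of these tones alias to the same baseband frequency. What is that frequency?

14 Hz

fs/2 = 24 Hz.
82 Hz mod fs = 34 Hz.
34 Hz > fs/2 = 24 Hz, folds to fs − 34 Hz = 14 Hz.
158 Hz mod fs = 14 Hz.
14 Hz ≤ fs/2 = 24 Hz, appears at 14 Hz.
68 Hz mod fs = 20 Hz.
20 Hz ≤ fs/2 = 24 Hz, appears at 20 Hz.
86 Hz mod fs = 38 Hz.
38 Hz > fs/2 = 24 Hz, folds to fs − 38 Hz = 10 Hz.
82 Hz and 158 Hz both map to 14 Hz.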